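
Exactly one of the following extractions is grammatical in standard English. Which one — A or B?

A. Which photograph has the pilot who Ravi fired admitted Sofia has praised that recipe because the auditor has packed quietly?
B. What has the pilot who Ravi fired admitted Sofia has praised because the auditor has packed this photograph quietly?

B

In A, the wh-phrase is extracted from inside an adjunct island (introduced by "because"), which blocks movement.
In B, the extraction path crosses only that-complement boundaries, which are transparent.
So B is grammatical.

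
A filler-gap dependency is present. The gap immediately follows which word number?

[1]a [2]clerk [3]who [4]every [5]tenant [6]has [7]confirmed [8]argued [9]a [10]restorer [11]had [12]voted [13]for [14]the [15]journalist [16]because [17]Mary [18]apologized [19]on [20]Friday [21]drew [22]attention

7

The displaced element is "a clerk" (word 2).
It is linked across 1 clause boundary (Ø).
It functions as the subject of "argued", so the gap sits immediately after word 7 ("confirmed").
Base order: Every tenant has confirmed that a clerk argued a restorer had voted for the journalist because Mary apologized on Friday.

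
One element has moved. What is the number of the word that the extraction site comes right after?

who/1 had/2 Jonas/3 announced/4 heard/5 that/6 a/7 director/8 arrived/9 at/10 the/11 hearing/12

4

The displaced element is "who" (word 1).
It is linked across 1 clause boundary (Ø).
It functions as the subject of "heard", so the gap sits immediately after word 4 ("announced").
Base order: Jonas had announced that who heard that a director arrived at the hearing.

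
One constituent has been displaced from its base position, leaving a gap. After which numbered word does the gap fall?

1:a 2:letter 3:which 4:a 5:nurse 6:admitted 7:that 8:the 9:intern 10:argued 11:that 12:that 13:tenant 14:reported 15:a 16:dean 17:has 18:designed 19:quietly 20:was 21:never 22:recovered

The displaced element is "a letter" (word 2).
It is linked across 3 clause boundaries (that → that → Ø).
It functions as the direct object of "designed", so the gap sits immediately after word 18 ("designed").
Base order: A nurse admitted that the intern argued that that tenant reported a dean has designed a letter quietly.

18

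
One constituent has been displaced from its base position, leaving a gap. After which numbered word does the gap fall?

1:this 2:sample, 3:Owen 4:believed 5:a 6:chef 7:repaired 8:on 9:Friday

7

The displaced element is "this sample" (word 2).
It is linked across 1 clause boundary (Ø).
It functions as the direct object of "repaired", so the gap sits immediately after word 7 ("repaired").
Base order: Owen believed a chef repaired this sample on Friday.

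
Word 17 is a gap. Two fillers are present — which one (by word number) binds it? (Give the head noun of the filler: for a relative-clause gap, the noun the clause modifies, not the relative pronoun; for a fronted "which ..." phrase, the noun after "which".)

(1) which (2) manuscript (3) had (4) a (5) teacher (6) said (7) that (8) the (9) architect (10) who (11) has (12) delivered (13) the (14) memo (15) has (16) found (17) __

2

The marked gap is the direct object of "found".
Its filler is the fronted wh-phrase "which manuscript", at word 2.
(The other dependency links word 9 to a gap after word 10.)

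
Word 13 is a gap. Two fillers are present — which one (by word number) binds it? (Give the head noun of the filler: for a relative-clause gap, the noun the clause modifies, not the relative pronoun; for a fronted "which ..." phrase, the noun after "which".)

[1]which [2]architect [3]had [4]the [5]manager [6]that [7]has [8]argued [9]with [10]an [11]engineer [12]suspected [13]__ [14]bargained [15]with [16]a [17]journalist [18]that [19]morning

2

The marked gap is the subject of "bargained".
Its filler is the fronted wh-phrase "which architect", at word 2.
(The other dependency links word 5 to a gap after word 6.)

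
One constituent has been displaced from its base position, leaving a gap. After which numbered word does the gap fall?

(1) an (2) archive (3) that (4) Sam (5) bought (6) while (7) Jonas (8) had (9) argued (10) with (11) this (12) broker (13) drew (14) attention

The displaced element is "an archive" (word 2).
It functions as the direct object of "bought", so the gap sits immediately after word 5 ("bought").
Base order: Sam bought an archive while Jonas had argued with this broker.

5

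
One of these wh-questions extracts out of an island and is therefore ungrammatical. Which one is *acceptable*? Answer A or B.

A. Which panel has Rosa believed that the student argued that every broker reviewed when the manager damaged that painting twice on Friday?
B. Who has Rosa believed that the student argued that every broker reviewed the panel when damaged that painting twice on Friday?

In B, the wh-phrase is extracted from inside an adjunct island (introduced by "when"), which blocks movement.
In A, the extraction path crosses only that-complement boundaries, which are transparent.
So A is grammatical.

A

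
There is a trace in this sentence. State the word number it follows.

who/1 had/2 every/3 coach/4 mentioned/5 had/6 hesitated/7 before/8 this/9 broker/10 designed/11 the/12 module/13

The displaced element is "who" (word 1).
It is linked across 1 clause boundary (Ø).
It functions as the subject of "hesitated", so the gap sits immediately after word 5 ("mentioned").
Base order: Every coach had mentioned that who had hesitated before this broker designed the module.

5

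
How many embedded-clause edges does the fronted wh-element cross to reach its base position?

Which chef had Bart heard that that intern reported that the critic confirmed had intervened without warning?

"which chef" is extracted from the subject of "intervened".
Boundaries crossed, outermost first: [that], [that], [Ø] — 3 in total.

3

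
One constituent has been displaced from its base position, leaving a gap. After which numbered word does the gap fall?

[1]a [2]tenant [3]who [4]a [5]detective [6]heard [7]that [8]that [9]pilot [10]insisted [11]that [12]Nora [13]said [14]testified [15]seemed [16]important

13

The displaced element is "a tenant" (word 2).
It is linked across 3 clause boundaries (that → that → Ø).
It functions as the subject of "testified", so the gap sits immediately after word 13 ("said").
Base order: A detective heard that that pilot insisted that Nora said a tenant testified.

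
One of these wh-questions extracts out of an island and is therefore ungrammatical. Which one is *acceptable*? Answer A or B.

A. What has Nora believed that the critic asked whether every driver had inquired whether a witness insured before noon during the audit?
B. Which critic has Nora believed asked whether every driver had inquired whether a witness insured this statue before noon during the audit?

In A, the wh-phrase is extracted from inside a wh-island (introduced by "whether"), which blocks movement.
In B, the extraction path crosses only that-complement boundaries, which are transparent.
So B is grammatical.

B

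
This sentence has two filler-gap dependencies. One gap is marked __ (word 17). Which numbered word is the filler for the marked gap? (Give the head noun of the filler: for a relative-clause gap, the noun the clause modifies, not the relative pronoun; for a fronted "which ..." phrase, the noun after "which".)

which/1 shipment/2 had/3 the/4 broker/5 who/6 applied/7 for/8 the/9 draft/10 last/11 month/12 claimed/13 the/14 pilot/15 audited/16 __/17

The marked gap is the direct object of "audited".
Its filler is the fronted wh-phrase "which shipment", at word 2.
(The other dependency links word 5 to a gap after word 6.)

2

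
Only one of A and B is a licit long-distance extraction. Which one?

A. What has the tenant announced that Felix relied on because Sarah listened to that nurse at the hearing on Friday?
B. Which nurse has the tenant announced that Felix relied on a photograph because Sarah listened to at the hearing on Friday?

A

In B, the wh-phrase is extracted from inside an adjunct island (introduced by "because"), which blocks movement.
In A, the extraction path crosses only that-complement boundaries, which are transparent.
So A is grammatical.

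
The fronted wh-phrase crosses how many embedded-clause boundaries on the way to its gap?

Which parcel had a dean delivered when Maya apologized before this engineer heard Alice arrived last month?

0

"which parcel" originates inside the matrix clause — no clause boundary is crossed.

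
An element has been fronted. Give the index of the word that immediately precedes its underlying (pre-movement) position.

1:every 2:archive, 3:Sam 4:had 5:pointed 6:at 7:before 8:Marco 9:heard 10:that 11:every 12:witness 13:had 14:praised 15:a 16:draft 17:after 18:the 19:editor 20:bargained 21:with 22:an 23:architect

6

The displaced element is "every archive" (word 2).
It functions as the object of the preposition "at" of "pointed", so the gap sits immediately after word 6 ("at").
Base order: Sam had pointed at every archive before Marco heard that every witness had praised a draft after the editor bargained with an architect.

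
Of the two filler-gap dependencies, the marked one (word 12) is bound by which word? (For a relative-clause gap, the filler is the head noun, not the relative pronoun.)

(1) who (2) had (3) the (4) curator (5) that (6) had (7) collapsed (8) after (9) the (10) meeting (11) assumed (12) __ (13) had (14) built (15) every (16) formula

1

The marked gap is the subject of "built".
Its filler is the fronted wh-phrase "who", at word 1.
(The other dependency links word 4 to a gap after word 5.)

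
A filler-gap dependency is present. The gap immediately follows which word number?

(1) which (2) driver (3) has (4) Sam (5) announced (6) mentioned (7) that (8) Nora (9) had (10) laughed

The displaced element is "which driver" (word 2).
It is linked across 1 clause boundary (Ø).
It functions as the subject of "mentioned", so the gap sits immediately after word 5 ("announced").
Base order: Sam has announced that which driver mentioned that Nora had laughed.

5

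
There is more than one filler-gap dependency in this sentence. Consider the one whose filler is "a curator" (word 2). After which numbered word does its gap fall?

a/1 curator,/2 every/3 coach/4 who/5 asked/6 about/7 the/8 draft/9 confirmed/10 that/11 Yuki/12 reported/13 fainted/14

The displaced element is "a curator" (word 2).
It is linked across 2 clause boundaries (that → Ø).
It functions as the subject of "fainted", so the gap sits immediately after word 13 ("reported").
Base order: Every coach who asked about the draft confirmed that Yuki reported a curator fainted.

13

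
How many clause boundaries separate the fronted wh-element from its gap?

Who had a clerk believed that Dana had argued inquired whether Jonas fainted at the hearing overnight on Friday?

2

"who" is extracted from the subject of "inquired".
Boundaries crossed, outermost first: [that], [Ø] — 2 in total.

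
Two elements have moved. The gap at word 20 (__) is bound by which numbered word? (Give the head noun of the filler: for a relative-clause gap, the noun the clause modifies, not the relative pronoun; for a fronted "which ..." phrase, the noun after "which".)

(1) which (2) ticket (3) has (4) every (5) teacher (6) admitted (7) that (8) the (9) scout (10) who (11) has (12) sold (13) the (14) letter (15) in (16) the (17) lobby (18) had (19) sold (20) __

2

The marked gap is the direct object of "sold".
Its filler is the fronted wh-phrase "which ticket", at word 2.
(The other dependency links word 9 to a gap after word 10.)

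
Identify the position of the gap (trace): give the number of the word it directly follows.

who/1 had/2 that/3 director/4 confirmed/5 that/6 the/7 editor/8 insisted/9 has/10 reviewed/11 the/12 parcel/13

The displaced element is "who" (word 1).
It is linked across 2 clause boundaries (that → Ø).
It functions as the subject of "reviewed", so the gap sits immediately after word 9 ("insisted").
Base order: That director had confirmed that the editor insisted who has reviewed the parcel.

9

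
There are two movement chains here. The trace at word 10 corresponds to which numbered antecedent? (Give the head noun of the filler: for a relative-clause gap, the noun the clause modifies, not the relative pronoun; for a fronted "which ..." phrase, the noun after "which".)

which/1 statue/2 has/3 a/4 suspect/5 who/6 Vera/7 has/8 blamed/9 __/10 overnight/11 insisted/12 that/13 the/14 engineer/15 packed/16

The marked gap is inside the relative clause, the direct object of "blamed".
Its filler is the head noun "suspect" (via "who"), at word 5.
(The other dependency links word 2 to a gap after word 16.)

5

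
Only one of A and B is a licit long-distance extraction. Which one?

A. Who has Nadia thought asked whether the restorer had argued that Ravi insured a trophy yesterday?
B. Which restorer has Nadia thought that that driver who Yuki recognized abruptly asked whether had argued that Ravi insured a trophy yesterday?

In B, the wh-phrase is extracted from inside a wh-island (introduced by "whether"), which blocks movement.
In A, the extraction path crosses only that-complement boundaries, which are transparent.
So A is grammatical.

A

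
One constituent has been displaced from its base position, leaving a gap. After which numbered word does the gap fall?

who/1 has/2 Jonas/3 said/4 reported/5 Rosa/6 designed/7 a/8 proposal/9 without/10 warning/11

The displaced element is "who" (word 1).
It is linked across 1 clause boundary (Ø).
It functions as the subject of "reported", so the gap sits immediately after word 4 ("said").
Base order: Jonas has said that who reported Rosa designed a proposal without warning.

4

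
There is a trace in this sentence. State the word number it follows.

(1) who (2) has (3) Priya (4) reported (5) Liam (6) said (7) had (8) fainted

The displaced element is "who" (word 1).
It is linked across 2 clause boundaries (Ø → Ø).
It functions as the subject of "fainted", so the gap sits immediately after word 6 ("said").
Base order: Priya has reported Liam said that who had fainted.

6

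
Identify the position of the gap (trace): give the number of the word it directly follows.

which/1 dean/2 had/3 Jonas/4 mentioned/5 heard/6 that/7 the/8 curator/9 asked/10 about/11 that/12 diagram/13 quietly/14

5

The displaced element is "which dean" (word 2).
It is linked across 1 clause boundary (Ø).
It functions as the subject of "heard", so the gap sits immediately after word 5 ("mentioned").
Base order: Jonas had mentioned which dean heard that the curator asked about that diagram quietly.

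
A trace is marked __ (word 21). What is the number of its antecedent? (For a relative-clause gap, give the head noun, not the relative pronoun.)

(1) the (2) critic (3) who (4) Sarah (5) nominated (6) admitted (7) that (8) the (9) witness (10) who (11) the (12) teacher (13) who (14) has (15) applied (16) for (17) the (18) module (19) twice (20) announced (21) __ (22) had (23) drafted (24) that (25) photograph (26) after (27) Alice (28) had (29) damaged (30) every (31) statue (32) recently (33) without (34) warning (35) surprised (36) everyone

9

The gap at 21 is the subject of "drafted", inside a relative clause.
The relative pronoun is "who" (word 10); it is bound by the head noun immediately before it.
Its filler is the head noun "witness", at word 9.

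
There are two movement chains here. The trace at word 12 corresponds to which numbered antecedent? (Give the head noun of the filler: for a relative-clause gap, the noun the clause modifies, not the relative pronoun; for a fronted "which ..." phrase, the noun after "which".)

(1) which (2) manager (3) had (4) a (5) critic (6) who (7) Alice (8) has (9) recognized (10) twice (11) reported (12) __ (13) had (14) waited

The marked gap is the subject of "waited".
Its filler is the fronted wh-phrase "which manager", at word 2.
(The other dependency links word 5 to a gap after word 9.)

2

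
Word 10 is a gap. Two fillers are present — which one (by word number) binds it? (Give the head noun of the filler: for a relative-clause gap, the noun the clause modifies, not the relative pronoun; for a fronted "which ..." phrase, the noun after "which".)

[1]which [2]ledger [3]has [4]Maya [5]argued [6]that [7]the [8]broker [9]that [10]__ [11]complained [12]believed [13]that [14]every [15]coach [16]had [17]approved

8

The marked gap is inside the relative clause, the subject of "complained".
Its filler is the head noun "broker" (via "that"), at word 8.
(The other dependency links word 2 to a gap after word 17.)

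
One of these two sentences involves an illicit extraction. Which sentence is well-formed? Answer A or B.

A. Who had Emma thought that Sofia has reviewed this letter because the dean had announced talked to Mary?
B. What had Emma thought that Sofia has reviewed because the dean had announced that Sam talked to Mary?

In A, the wh-phrase is extracted from inside an adjunct island (introduced by "because"), which blocks movement.
In B, the extraction path crosses only that-complement boundaries, which are transparent.
So B is grammatical.

B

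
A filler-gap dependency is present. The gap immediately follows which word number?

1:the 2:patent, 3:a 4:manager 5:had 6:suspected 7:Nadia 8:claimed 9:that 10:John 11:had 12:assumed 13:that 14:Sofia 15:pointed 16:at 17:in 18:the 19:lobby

The displaced element is "the patent" (word 2).
It is linked across 3 clause boundaries (Ø → that → that).
It functions as the object of the preposition "at" of "pointed", so the gap sits immediately after word 16 ("at").
Base order: A manager had suspected Nadia claimed that John had assumed that Sofia pointed at the patent in the lobby.

16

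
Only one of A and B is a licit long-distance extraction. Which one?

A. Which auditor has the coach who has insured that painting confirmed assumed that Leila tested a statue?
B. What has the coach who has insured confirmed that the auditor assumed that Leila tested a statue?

A

In B, the wh-phrase is extracted from inside a complex-NP island (relative clause) (introduced by "who"), which blocks movement.
In A, the extraction path crosses only that-complement boundaries, which are transparent.
So A is grammatical.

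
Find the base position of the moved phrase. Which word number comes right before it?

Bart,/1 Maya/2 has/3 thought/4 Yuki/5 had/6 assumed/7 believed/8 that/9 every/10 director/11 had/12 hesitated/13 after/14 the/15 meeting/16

The displaced element is "Bart" (word 1).
It is linked across 2 clause boundaries (Ø → Ø).
It functions as the subject of "believed", so the gap sits immediately after word 7 ("assumed").
Base order: Maya has thought Yuki had assumed Bart believed that every director had hesitated after the meeting.

7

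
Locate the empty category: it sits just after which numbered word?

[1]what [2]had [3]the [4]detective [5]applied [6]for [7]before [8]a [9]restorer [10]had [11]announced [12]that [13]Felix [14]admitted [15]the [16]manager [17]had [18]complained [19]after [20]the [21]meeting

The displaced element is "what" (word 1).
It functions as the object of the preposition "for" of "applied", so the gap sits immediately after word 6 ("for").
Base order: The detective had applied for what before a restorer had announced that Felix admitted the manager had complained after the meeting.

6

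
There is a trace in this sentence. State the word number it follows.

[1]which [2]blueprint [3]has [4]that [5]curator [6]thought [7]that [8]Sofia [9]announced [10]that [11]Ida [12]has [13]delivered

13

The displaced element is "which blueprint" (word 2).
It is linked across 2 clause boundaries (that → that).
It functions as the direct object of "delivered", so the gap sits immediately after word 13 ("delivered").
Base order: That curator has thought that Sofia announced that Ida has delivered which blueprint.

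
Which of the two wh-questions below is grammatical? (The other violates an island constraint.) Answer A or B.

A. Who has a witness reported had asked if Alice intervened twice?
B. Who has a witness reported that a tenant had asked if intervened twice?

In B, the wh-phrase is extracted from inside a wh-island (introduced by "if"), which blocks movement.
In A, the extraction path crosses only that-complement boundaries, which are transparent.
So A is grammatical.

A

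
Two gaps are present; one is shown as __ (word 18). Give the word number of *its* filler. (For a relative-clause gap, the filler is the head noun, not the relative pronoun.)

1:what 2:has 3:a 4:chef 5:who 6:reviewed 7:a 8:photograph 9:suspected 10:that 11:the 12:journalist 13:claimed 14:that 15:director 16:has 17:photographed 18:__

The marked gap is the direct object of "photographed".
Its filler is the fronted wh-phrase "what", at word 1.
(The other dependency links word 4 to a gap after word 5.)

1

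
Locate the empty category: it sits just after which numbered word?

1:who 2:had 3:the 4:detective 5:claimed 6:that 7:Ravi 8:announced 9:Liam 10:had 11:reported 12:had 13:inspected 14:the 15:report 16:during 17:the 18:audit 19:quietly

11

The displaced element is "who" (word 1).
It is linked across 3 clause boundaries (that → Ø → Ø).
It functions as the subject of "inspected", so the gap sits immediately after word 11 ("reported").
Base order: The detective had claimed that Ravi announced Liam had reported that who had inspected the report during the audit quietly.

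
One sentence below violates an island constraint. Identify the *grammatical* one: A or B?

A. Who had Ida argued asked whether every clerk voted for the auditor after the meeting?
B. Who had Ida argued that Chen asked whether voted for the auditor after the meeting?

In B, the wh-phrase is extracted from inside a wh-island (introduced by "whether"), which blocks movement.
In A, the extraction path crosses only that-complement boundaries, which are transparent.
So A is grammatical.

A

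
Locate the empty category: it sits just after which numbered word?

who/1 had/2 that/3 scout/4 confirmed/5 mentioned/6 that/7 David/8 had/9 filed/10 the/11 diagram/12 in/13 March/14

5

The displaced element is "who" (word 1).
It is linked across 1 clause boundary (Ø).
It functions as the subject of "mentioned", so the gap sits immediately after word 5 ("confirmed").
Base order: That scout had confirmed that who mentioned that David had filed the diagram in March.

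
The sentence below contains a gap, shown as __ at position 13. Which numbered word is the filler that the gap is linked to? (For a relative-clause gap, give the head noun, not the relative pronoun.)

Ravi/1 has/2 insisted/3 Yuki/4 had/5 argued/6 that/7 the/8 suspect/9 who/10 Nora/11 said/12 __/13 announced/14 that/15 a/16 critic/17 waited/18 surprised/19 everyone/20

9

The gap at 13 is the subject of "announced", inside a relative clause.
The relative pronoun is "who" (word 10); it is bound by the head noun immediately before it.
Its filler is the head noun "suspect", at word 9.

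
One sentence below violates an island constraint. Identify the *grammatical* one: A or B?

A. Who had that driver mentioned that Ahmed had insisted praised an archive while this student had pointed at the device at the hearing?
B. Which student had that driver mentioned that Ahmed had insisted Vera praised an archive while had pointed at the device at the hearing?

A

In B, the wh-phrase is extracted from inside an adjunct island (introduced by "while"), which blocks movement.
In A, the extraction path crosses only that-complement boundaries, which are transparent.
So A is grammatical.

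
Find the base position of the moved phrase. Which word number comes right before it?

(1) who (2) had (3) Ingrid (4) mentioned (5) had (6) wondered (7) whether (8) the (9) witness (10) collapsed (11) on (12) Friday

The displaced element is "who" (word 1).
It is linked across 1 clause boundary (Ø).
It functions as the subject of "wondered", so the gap sits immediately after word 4 ("mentioned").
Base order: Ingrid had mentioned who had wondered whether the witness collapsed on Friday.

4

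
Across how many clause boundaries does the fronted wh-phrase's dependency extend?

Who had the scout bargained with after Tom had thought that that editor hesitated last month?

0

"who" originates inside the matrix clause — no clause boundary is crossed.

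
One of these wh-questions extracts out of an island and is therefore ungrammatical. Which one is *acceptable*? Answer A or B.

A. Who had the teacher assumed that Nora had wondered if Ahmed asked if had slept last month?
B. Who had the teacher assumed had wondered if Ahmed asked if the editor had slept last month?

In A, the wh-phrase is extracted from inside a wh-island (introduced by "if"), which blocks movement.
In B, the extraction path crosses only that-complement boundaries, which are transparent.
So B is grammatical.

B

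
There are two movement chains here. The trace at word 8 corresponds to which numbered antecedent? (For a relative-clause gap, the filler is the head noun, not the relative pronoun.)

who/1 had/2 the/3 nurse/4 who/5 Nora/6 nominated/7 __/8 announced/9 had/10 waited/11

The marked gap is inside the relative clause, the direct object of "nominated".
Its filler is the head noun "nurse" (via "who"), at word 4.
(The other dependency links word 1 to a gap after word 9.)

4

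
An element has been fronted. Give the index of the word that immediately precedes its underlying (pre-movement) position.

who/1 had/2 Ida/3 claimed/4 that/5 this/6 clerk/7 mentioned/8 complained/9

The displaced element is "who" (word 1).
It is linked across 2 clause boundaries (that → Ø).
It functions as the subject of "complained", so the gap sits immediately after word 8 ("mentioned").
Base order: Ida had claimed that this clerk mentioned that who complained.

8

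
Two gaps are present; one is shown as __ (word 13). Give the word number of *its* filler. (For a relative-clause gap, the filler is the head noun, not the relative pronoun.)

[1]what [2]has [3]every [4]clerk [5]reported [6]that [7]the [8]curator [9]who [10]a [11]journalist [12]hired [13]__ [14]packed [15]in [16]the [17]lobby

The marked gap is inside the relative clause, the direct object of "hired".
Its filler is the head noun "curator" (via "who"), at word 8.
(The other dependency links word 1 to a gap after word 14.)

8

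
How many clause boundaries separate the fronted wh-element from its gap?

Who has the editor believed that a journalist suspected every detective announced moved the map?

3

"who" is extracted from the subject of "moved".
Boundaries crossed, outermost first: [that], [Ø], [Ø] — 3 in total.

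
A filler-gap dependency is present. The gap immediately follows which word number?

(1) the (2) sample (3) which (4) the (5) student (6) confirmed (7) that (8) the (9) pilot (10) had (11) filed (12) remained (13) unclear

The displaced element is "the sample" (word 2).
It is linked across 1 clause boundary (that).
It functions as the direct object of "filed", so the gap sits immediately after word 11 ("filed").
Base order: The student confirmed that the pilot had filed the sample.

11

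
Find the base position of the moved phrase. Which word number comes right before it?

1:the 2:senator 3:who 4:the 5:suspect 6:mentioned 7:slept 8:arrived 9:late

The displaced element is "the senator" (word 2).
It is linked across 1 clause boundary (Ø).
It functions as the subject of "slept", so the gap sits immediately after word 6 ("mentioned").
Base order: The suspect mentioned that the senator slept.

6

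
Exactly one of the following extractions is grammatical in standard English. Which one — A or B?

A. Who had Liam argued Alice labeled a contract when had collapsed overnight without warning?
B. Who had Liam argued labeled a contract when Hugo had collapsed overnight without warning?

In A, the wh-phrase is extracted from inside an adjunct island (introduced by "when"), which blocks movement.
In B, the extraction path crosses only that-complement boundaries, which are transparent.
So B is grammatical.

B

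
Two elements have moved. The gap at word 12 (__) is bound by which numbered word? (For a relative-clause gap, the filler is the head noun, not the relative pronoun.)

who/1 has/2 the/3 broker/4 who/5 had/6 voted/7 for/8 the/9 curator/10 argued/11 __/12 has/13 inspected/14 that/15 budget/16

The marked gap is the subject of "inspected".
Its filler is the fronted wh-phrase "who", at word 1.
(The other dependency links word 4 to a gap after word 5.)

1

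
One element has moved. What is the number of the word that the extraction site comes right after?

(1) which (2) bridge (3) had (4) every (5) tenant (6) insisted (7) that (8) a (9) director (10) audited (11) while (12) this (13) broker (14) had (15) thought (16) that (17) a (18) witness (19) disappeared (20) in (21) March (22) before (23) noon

10

The displaced element is "which bridge" (word 2).
It is linked across 1 clause boundary (that).
It functions as the direct object of "audited", so the gap sits immediately after word 10 ("audited").
Base order: Every tenant had insisted that a director audited which bridge while this broker had thought that a witness disappeared in March before noon.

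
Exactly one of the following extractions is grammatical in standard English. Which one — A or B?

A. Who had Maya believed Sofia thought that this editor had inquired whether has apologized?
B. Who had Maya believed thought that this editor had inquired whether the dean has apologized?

B

In A, the wh-phrase is extracted from inside a wh-island (introduced by "whether"), which blocks movement.
In B, the extraction path crosses only that-complement boundaries, which are transparent.
So B is grammatical.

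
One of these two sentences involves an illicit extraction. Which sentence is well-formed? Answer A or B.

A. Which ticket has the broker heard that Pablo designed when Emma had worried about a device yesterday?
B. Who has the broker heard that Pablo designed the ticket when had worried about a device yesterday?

In B, the wh-phrase is extracted from inside an adjunct island (introduced by "when"), which blocks movement.
In A, the extraction path crosses only that-complement boundaries, which are transparent.
So A is grammatical.

A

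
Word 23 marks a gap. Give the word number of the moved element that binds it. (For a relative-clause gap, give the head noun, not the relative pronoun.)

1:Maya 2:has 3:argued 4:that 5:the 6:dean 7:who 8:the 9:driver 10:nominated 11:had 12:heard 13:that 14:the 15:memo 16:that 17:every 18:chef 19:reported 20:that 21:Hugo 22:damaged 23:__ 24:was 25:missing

The gap at 23 is the object of "damaged", inside a relative clause.
The relative pronoun is "that" (word 16); it is bound by the head noun immediately before it.
Its filler is the head noun "memo", at word 15.

15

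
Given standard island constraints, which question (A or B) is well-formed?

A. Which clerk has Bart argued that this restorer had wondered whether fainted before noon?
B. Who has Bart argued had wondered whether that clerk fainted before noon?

In A, the wh-phrase is extracted from inside a wh-island (introduced by "whether"), which blocks movement.
In B, the extraction path crosses only that-complement boundaries, which are transparent.
So B is grammatical.

B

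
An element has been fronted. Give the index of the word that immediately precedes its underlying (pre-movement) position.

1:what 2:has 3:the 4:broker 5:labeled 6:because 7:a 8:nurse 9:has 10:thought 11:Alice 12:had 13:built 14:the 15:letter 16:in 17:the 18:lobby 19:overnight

The displaced element is "what" (word 1).
It functions as the direct object of "labeled", so the gap sits immediately after word 5 ("labeled").
Base order: The broker has labeled what because a nurse has thought Alice had built the letter in the lobby overnight.

5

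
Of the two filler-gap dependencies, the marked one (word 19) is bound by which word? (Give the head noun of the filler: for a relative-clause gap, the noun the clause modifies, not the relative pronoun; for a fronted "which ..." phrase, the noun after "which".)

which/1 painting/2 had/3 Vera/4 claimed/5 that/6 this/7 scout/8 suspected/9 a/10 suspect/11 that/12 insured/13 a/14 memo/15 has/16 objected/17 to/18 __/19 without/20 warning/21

The marked gap is the object of the preposition "to" of "objected".
Its filler is the fronted wh-phrase "which painting", at word 2.
(The other dependency links word 11 to a gap after word 12.)

2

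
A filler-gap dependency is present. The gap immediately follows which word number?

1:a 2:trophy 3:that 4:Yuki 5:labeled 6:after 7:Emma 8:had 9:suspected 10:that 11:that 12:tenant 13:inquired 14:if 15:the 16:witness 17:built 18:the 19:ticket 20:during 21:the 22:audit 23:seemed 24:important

5

The displaced element is "a trophy" (word 2).
It functions as the direct object of "labeled", so the gap sits immediately after word 5 ("labeled").
Base order: Yuki labeled a trophy after Emma had suspected that that tenant inquired if the witness built the ticket during the audit.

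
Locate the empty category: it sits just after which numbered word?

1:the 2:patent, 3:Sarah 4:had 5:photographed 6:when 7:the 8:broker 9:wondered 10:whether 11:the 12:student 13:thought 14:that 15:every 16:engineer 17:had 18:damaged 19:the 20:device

The displaced element is "the patent" (word 2).
It functions as the direct object of "photographed", so the gap sits immediately after word 5 ("photographed").
Base order: Sarah had photographed the patent when the broker wondered whether the student thought that every engineer had damaged the device.

5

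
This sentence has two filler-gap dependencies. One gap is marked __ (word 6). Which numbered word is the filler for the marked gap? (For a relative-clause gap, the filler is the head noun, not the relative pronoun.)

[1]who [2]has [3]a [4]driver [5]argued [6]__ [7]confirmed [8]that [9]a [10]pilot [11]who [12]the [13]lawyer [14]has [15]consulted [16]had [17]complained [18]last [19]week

The marked gap is the subject of "confirmed".
Its filler is the fronted wh-phrase "who", at word 1.
(The other dependency links word 10 to a gap after word 15.)

1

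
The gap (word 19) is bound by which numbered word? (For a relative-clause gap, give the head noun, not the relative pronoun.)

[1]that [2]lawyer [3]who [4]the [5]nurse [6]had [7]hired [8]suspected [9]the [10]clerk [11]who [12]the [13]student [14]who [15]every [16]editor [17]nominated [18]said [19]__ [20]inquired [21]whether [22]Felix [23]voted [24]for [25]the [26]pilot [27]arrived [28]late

The gap at 19 is the subject of "inquired", inside a relative clause.
The relative pronoun is "who" (word 11); it is bound by the head noun immediately before it.
Its filler is the head noun "clerk", at word 10.

10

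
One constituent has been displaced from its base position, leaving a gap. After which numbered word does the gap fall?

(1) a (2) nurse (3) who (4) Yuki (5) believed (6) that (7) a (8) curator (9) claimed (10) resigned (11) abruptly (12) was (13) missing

The displaced element is "a nurse" (word 2).
It is linked across 2 clause boundaries (that → Ø).
It functions as the subject of "resigned", so the gap sits immediately after word 9 ("claimed").
Base order: Yuki believed that a curator claimed a nurse resigned abruptly.

9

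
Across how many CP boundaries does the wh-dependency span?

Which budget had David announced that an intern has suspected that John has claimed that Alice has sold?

"which budget" is extracted from the object of "sold".
Boundaries crossed, outermost first: [that], [that], [that] — 3 in total.

3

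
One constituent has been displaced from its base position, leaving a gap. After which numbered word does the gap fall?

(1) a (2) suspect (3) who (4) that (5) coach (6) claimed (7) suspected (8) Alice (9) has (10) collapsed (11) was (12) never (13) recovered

The displaced element is "a suspect" (word 2).
It is linked across 1 clause boundary (Ø).
It functions as the subject of "suspected", so the gap sits immediately after word 6 ("claimed").
Base order: That coach claimed that a suspect suspected Alice has collapsed.

6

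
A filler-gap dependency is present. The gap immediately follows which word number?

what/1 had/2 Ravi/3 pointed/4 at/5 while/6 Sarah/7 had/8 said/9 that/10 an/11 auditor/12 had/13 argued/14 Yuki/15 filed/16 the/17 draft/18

The displaced element is "what" (word 1).
It functions as the object of the preposition "at" of "pointed", so the gap sits immediately after word 5 ("at").
Base order: Ravi had pointed at what while Sarah had said that an auditor had argued Yuki filed the draft.

5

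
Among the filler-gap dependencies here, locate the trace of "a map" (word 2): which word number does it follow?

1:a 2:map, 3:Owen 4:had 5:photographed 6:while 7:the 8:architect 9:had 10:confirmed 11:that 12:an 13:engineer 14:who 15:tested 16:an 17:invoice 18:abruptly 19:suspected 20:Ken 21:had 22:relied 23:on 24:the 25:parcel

The displaced element is "a map" (word 2).
It functions as the direct object of "photographed", so the gap sits immediately after word 5 ("photographed").
Base order: Owen had photographed a map while the architect had confirmed that an engineer who tested an invoice abruptly suspected Ken had relied on the parcel.

5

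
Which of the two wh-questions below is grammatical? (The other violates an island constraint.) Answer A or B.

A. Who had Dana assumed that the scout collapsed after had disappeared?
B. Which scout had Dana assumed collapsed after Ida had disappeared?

B

In A, the wh-phrase is extracted from inside an adjunct island (introduced by "after"), which blocks movement.
In B, the extraction path crosses only that-complement boundaries, which are transparent.
So B is grammatical.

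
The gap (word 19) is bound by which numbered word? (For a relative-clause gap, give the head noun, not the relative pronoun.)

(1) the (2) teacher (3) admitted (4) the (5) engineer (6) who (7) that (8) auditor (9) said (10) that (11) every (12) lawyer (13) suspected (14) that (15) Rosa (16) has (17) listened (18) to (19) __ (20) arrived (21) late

The gap at 19 is the prepositional object of "listened", inside a relative clause.
The relative pronoun is "who" (word 6); it is bound by the head noun immediately before it.
Its filler is the head noun "engineer", at word 5.

5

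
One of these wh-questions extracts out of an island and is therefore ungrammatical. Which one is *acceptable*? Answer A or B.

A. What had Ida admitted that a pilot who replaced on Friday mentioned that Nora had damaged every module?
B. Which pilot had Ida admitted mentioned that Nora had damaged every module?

B

In A, the wh-phrase is extracted from inside a complex-NP island (relative clause) (introduced by "who"), which blocks movement.
In B, the extraction path crosses only that-complement boundaries, which are transparent.
So B is grammatical.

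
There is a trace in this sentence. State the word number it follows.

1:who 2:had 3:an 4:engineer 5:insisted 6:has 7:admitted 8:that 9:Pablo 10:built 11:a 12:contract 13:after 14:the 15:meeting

5

The displaced element is "who" (word 1).
It is linked across 1 clause boundary (Ø).
It functions as the subject of "admitted", so the gap sits immediately after word 5 ("insisted").
Base order: An engineer had insisted that who has admitted that Pablo built a contract after the meeting.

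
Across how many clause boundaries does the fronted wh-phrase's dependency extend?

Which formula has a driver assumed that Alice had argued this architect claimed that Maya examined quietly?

3

"which formula" is extracted from the object of "examined".
Boundaries crossed, outermost first: [that], [Ø], [that] — 3 in total.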